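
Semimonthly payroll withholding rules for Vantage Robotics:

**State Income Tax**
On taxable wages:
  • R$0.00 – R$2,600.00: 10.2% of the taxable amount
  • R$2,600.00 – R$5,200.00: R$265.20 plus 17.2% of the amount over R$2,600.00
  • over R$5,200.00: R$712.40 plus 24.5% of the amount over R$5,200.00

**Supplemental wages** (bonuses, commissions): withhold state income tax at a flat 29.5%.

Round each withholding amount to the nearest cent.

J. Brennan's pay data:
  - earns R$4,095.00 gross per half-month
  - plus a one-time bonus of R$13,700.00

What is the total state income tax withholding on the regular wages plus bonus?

R$4,563.84

State Income Tax: taxable = R$4,095.00
  R$265.20 + 17.2% × (R$4,095.00 − R$2,600.00) = R$265.20 + 17.2% × R$1,495.00 = R$522.34
Supplemental (29.5% flat on bonus): 29.5% × R$13,700.00 = R$4,041.50
Total state income tax: R$522.34 + R$4,041.50 = R$4,563.84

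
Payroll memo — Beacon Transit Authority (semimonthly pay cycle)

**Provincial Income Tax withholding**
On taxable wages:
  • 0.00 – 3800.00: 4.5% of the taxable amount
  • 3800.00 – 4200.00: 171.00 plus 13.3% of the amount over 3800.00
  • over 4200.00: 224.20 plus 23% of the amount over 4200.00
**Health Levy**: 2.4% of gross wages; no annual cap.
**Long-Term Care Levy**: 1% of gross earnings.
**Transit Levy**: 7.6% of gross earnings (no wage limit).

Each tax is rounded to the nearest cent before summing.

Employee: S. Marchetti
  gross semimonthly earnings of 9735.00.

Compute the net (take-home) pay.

Provincial Income Tax: taxable = 9735.00
  224.20 + 23% × (9735.00 − 4200.00) = 224.20 + 23% × 5535.00 = 1497.25
Health Levy: 2.4% × 9735.00 = 233.64
Long-Term Care Levy: 1% × 9735.00 = 97.35
Transit Levy: 7.6% × 9735.00 = 739.86
Total withheld: 1497.25 + 233.64 + 97.35 + 739.86 = 2568.10
Net pay: 9735.00 − 2568.10 = 7166.90

7166.90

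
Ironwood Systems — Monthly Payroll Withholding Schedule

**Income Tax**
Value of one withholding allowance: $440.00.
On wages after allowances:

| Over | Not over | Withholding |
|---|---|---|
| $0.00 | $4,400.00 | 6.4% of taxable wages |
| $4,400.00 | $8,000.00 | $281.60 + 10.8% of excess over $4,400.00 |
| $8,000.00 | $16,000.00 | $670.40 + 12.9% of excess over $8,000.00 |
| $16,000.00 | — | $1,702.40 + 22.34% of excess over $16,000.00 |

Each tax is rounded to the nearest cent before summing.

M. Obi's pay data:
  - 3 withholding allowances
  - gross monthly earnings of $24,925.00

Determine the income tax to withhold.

Income Tax: taxable = $24,925.00 − 3×$440.00 = $23,605.00
  $1,702.40 + 22.34% × ($23,605.00 − $16,000.00) = $1,702.40 + 22.34% × $7,605.00 = $3,401.36

$3,401.36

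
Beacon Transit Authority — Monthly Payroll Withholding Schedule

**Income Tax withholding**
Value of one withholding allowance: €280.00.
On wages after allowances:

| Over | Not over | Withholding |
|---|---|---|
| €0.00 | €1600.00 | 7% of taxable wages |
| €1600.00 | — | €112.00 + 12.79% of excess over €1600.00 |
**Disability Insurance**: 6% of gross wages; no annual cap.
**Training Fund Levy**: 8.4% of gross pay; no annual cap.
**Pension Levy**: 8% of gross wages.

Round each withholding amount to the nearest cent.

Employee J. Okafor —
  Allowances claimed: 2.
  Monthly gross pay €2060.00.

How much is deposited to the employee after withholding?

€1493.56

Income Tax: taxable = €2060.00 − 2×€280.00 = €1500.00
  7% × €1500.00 = €105.00
Disability Insurance: 6% × €2060.00 = €123.60
Training Fund Levy: 8.4% × €2060.00 = €173.04
Pension Levy: 8% × €2060.00 = €164.80
Total withheld: €105.00 + €123.60 + €173.04 + €164.80 = €566.44
Net pay: €2060.00 − €566.44 = €1493.56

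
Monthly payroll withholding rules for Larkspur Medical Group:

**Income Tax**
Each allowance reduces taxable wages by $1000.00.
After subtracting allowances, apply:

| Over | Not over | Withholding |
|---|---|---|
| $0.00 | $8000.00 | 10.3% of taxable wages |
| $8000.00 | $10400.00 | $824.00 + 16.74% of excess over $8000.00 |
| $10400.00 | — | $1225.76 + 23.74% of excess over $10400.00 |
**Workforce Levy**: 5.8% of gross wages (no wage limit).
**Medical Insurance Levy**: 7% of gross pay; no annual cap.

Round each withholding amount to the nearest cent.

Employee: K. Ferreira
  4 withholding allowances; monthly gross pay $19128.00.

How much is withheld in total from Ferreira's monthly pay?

Income Tax: taxable = $19128.00 − 4×$1000.00 = $15128.00
  $1225.76 + 23.74% × ($15128.00 − $10400.00) = $1225.76 + 23.74% × $4728.00 = $2348.19
Workforce Levy: 5.8% × $19128.00 = $1109.42
Medical Insurance Levy: 7% × $19128.00 = $1338.96
Total: $2348.19 + $1109.42 + $1338.96 = $4796.57

$4796.57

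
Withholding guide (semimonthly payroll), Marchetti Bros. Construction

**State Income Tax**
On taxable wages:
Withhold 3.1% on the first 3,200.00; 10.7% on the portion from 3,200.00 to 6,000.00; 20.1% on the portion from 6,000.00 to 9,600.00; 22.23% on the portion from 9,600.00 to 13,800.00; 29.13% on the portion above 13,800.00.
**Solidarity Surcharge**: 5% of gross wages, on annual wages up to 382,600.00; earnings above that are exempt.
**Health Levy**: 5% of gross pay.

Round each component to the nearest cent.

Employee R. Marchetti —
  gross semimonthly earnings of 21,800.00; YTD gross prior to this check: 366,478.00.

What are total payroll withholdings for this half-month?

State Income Tax: taxable = 21,800.00
  2,056.06 + 29.13% × (21,800.00 − 13,800.00) = 2,056.06 + 29.13% × 8,000.00 = 4,386.46
Solidarity Surcharge: cap 382,600.00 − YTD 366,478.00 = 16,122.00 subject; 5% × 16,122.00 = 806.10
Health Levy: 5% × 21,800.00 = 1,090.00
Total: 4,386.46 + 806.10 + 1,090.00 = 6,282.56

6,282.56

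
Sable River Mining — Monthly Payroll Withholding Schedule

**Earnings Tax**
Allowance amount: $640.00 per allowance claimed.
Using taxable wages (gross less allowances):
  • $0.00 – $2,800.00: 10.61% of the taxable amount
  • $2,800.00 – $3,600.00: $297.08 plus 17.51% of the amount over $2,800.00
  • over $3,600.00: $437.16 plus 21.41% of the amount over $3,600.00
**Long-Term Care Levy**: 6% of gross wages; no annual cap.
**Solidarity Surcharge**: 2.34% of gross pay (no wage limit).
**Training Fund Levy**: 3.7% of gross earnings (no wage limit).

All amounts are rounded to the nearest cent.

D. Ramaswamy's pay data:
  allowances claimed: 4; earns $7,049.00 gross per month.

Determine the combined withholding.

Earnings Tax: taxable = $7,049.00 − 4×$640.00 = $4,489.00
  $437.16 + 21.41% × ($4,489.00 − $3,600.00) = $437.16 + 21.41% × $889.00 = $627.49
Long-Term Care Levy: 6% × $7,049.00 = $422.94
Solidarity Surcharge: 2.34% × $7,049.00 = $164.95
Training Fund Levy: 3.7% × $7,049.00 = $260.81
Total: $627.49 + $422.94 + $164.95 + $260.81 = $1,476.19

$1,476.19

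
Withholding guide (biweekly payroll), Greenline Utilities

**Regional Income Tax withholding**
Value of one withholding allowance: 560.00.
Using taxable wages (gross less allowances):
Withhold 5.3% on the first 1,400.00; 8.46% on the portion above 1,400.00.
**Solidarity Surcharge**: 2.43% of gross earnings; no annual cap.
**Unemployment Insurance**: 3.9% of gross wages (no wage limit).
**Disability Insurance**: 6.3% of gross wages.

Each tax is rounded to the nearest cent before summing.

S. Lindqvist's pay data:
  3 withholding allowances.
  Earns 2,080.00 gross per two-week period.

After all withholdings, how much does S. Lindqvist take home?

1,796.10

Regional Income Tax: taxable = 2,080.00 − 3×560.00 = 400.00
  5.3% × 400.00 = 21.20
Solidarity Surcharge: 2.43% × 2,080.00 = 50.54
Unemployment Insurance: 3.9% × 2,080.00 = 81.12
Disability Insurance: 6.3% × 2,080.00 = 131.04
Total withheld: 21.20 + 50.54 + 81.12 + 131.04 = 283.90
Net pay: 2,080.00 − 283.90 = 1,796.10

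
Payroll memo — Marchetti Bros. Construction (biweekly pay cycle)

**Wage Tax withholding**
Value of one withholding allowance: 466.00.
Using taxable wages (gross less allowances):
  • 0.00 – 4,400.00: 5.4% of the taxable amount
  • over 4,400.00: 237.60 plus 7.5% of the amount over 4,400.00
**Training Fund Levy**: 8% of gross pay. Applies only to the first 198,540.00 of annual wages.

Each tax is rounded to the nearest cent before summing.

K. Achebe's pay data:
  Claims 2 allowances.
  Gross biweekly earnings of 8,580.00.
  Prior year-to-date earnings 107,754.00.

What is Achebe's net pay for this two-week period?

7,412.40

Wage Tax: taxable = 8,580.00 − 2×466.00 = 7,648.00
  237.60 + 7.5% × (7,648.00 − 4,400.00) = 237.60 + 7.5% × 3,248.00 = 481.20
Training Fund Levy: 8% × 8,580.00 = 686.40
Total withheld: 481.20 + 686.40 = 1,167.60
Net pay: 8,580.00 − 1,167.60 = 7,412.40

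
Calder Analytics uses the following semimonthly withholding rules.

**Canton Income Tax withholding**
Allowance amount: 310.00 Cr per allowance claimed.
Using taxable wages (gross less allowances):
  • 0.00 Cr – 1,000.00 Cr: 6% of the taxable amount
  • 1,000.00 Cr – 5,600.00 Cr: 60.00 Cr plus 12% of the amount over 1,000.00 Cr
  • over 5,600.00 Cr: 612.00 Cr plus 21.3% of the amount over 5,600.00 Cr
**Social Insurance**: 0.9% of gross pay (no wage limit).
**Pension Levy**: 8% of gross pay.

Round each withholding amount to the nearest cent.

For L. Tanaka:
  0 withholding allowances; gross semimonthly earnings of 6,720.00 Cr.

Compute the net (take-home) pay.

Canton Income Tax: taxable = 6,720.00 Cr
  612.00 Cr + 21.3% × (6,720.00 Cr − 5,600.00 Cr) = 612.00 Cr + 21.3% × 1,120.00 Cr = 850.56 Cr
Social Insurance: 0.9% × 6,720.00 Cr = 60.48 Cr
Pension Levy: 8% × 6,720.00 Cr = 537.60 Cr
Total withheld: 850.56 Cr + 60.48 Cr + 537.60 Cr = 1,448.64 Cr
Net pay: 6,720.00 Cr − 1,448.64 Cr = 5,271.36 Cr

5,271.36 Cr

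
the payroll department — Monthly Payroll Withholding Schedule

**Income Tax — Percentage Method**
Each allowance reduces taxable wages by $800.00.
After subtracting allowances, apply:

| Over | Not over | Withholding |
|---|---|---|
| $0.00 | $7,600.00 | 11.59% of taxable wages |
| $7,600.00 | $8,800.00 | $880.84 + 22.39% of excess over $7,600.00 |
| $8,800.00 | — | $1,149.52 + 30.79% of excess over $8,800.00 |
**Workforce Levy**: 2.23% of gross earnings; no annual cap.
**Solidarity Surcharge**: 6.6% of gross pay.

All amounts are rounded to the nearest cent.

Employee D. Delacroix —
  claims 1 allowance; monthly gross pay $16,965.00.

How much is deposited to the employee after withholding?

Income Tax: taxable = $16,965.00 − 1×$800.00 = $16,165.00
  $1,149.52 + 30.79% × ($16,165.00 − $8,800.00) = $1,149.52 + 30.79% × $7,365.00 = $3,417.20
Workforce Levy: 2.23% × $16,965.00 = $378.32
Solidarity Surcharge: 6.6% × $16,965.00 = $1,119.69
Total withheld: $3,417.20 + $378.32 + $1,119.69 = $4,915.21
Net pay: $16,965.00 − $4,915.21 = $12,049.79

$12,049.79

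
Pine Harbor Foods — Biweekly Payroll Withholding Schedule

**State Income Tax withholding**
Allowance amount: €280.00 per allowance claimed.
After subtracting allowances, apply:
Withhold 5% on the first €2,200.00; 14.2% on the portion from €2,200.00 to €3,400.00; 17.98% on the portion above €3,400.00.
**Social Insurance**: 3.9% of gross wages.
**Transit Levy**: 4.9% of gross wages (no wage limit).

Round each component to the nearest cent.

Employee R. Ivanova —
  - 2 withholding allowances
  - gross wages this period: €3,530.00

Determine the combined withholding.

State Income Tax: taxable = €3,530.00 − 2×€280.00 = €2,970.00
  €110.00 + 14.2% × (€2,970.00 − €2,200.00) = €110.00 + 14.2% × €770.00 = €219.34
Social Insurance: 3.9% × €3,530.00 = €137.67
Transit Levy: 4.9% × €3,530.00 = €172.97
Total: €219.34 + €137.67 + €172.97 = €529.98

€529.98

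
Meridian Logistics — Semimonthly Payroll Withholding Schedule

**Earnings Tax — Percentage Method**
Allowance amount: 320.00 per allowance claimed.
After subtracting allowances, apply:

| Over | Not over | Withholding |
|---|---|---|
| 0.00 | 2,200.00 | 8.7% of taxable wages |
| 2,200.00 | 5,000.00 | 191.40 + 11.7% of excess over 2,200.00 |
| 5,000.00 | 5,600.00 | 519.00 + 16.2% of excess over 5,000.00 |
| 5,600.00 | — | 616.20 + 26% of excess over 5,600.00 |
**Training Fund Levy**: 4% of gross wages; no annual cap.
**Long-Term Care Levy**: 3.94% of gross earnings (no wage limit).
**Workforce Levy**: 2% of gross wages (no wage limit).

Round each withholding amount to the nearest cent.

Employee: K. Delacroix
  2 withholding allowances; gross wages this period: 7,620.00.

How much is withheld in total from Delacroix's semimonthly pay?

1,732.43

Earnings Tax: taxable = 7,620.00 − 2×320.00 = 6,980.00
  616.20 + 26% × (6,980.00 − 5,600.00) = 616.20 + 26% × 1,380.00 = 975.00
Training Fund Levy: 4% × 7,620.00 = 304.80
Long-Term Care Levy: 3.94% × 7,620.00 = 300.23
Workforce Levy: 2% × 7,620.00 = 152.40
Total: 975.00 + 304.80 + 300.23 + 152.40 = 1,732.43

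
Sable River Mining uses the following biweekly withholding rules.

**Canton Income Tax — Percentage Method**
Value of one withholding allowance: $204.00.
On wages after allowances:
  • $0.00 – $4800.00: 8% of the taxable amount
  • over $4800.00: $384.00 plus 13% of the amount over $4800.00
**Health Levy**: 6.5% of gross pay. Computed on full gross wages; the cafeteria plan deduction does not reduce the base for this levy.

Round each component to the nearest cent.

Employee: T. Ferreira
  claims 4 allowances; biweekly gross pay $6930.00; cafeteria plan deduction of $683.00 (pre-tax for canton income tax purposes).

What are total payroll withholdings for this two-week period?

$916.48

Canton Income Tax: taxable = $6930.00 − $683.00 − 4×$204.00 = $5431.00
  $384.00 + 13% × ($5431.00 − $4800.00) = $384.00 + 13% × $631.00 = $466.03
Health Levy: 6.5% × $6930.00 = $450.45
Total: $466.03 + $450.45 = $916.48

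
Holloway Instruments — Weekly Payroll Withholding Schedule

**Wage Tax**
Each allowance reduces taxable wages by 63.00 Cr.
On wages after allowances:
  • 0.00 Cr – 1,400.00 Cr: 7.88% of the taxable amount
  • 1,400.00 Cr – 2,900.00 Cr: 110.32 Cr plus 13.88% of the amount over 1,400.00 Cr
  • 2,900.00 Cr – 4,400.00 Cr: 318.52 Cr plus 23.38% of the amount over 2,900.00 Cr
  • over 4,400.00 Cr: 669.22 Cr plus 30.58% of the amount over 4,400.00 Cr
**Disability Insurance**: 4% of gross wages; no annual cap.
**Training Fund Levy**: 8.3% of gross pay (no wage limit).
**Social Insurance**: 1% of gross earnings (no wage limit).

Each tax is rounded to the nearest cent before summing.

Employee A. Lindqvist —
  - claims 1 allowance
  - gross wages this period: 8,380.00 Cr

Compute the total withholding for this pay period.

Wage Tax: taxable = 8,380.00 Cr − 1×63.00 Cr = 8,317.00 Cr
  669.22 Cr + 30.58% × (8,317.00 Cr − 4,400.00 Cr) = 669.22 Cr + 30.58% × 3,917.00 Cr = 1,867.04 Cr
Disability Insurance: 4% × 8,380.00 Cr = 335.20 Cr
Training Fund Levy: 8.3% × 8,380.00 Cr = 695.54 Cr
Social Insurance: 1% × 8,380.00 Cr = 83.80 Cr
Total: 1,867.04 Cr + 335.20 Cr + 695.54 Cr + 83.80 Cr = 2,981.58 Cr

2,981.58 Cr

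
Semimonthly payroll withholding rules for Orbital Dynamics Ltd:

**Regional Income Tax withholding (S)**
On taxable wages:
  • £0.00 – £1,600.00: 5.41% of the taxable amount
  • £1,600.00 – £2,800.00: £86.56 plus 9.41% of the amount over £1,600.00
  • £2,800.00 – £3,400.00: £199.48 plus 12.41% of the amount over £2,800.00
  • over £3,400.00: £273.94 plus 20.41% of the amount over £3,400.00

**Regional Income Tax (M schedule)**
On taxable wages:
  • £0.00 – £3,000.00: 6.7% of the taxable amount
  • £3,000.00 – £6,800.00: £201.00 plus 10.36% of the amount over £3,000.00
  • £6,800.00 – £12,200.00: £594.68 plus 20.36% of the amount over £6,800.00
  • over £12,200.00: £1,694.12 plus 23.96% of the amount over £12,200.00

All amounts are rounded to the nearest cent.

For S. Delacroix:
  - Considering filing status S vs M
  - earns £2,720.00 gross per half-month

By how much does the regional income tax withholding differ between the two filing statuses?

£9.71

Regional Income Tax (S): taxable = £2,720.00
  £86.56 + 9.41% × (£2,720.00 − £1,600.00) = £86.56 + 9.41% × £1,120.00 = £191.95
Regional Income Tax (M): taxable = £2,720.00
  6.7% × £2,720.00 = £182.24
Difference: |£191.95 − £182.24| = £9.71 (higher under S)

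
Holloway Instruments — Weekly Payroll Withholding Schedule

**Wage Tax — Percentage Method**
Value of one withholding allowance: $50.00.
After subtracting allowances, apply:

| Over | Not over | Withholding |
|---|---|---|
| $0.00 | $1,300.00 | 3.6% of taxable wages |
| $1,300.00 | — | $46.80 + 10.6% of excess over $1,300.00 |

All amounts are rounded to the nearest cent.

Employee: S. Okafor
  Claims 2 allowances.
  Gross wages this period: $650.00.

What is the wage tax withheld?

$19.80

Wage Tax: taxable = $650.00 − 2×$50.00 = $550.00
  3.6% × $550.00 = $19.80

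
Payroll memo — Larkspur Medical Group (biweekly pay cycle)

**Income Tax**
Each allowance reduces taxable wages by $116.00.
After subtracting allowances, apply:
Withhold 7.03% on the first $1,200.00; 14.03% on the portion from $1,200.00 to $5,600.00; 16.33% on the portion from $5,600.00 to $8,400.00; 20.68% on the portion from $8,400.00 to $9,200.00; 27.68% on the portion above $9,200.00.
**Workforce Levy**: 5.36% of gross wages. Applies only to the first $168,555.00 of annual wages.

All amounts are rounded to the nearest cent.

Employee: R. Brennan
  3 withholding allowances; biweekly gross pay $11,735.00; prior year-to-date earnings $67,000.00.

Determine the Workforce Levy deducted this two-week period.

Workforce Levy: 5.36% × $11,735.00 = $629.00

$629.00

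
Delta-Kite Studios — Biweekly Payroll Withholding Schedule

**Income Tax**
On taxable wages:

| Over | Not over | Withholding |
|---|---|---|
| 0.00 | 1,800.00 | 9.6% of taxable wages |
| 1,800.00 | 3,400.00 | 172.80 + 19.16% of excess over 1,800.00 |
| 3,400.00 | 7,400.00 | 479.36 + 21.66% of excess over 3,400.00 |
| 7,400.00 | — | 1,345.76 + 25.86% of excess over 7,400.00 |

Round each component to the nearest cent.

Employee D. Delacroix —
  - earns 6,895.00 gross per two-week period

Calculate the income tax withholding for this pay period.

1,236.38

Income Tax: taxable = 6,895.00
  479.36 + 21.66% × (6,895.00 − 3,400.00) = 479.36 + 21.66% × 3,495.00 = 1,236.38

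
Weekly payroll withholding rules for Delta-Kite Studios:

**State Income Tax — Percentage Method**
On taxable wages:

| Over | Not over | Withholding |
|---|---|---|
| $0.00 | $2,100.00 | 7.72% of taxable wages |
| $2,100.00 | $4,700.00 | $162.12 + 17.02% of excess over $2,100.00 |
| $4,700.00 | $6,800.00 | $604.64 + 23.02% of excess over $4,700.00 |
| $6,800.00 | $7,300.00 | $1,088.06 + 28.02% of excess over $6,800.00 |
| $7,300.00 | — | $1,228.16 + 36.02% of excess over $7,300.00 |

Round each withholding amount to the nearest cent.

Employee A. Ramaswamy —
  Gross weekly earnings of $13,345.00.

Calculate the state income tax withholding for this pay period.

$3,405.57

State Income Tax: taxable = $13,345.00
  $1,228.16 + 36.02% × ($13,345.00 − $7,300.00) = $1,228.16 + 36.02% × $6,045.00 = $3,405.57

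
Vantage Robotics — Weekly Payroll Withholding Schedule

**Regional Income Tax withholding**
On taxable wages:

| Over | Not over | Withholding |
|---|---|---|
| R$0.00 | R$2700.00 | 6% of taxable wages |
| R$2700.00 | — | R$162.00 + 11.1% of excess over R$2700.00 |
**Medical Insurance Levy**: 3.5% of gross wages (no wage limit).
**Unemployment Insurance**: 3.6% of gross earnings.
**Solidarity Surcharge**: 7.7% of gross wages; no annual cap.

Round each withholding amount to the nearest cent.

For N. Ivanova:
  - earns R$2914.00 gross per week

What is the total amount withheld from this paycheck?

R$617.02

Regional Income Tax: taxable = R$2914.00
  R$162.00 + 11.1% × (R$2914.00 − R$2700.00) = R$162.00 + 11.1% × R$214.00 = R$185.75
Medical Insurance Levy: 3.5% × R$2914.00 = R$101.99
Unemployment Insurance: 3.6% × R$2914.00 = R$104.90
Solidarity Surcharge: 7.7% × R$2914.00 = R$224.38
Total: R$185.75 + R$101.99 + R$104.90 + R$224.38 = R$617.02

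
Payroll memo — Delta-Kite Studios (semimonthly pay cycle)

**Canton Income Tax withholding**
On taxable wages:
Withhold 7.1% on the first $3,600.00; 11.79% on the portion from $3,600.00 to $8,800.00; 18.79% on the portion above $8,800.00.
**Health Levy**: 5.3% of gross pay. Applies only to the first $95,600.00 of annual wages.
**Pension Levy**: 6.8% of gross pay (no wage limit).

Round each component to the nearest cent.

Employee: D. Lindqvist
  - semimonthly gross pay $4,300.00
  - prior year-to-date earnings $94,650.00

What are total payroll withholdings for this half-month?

Canton Income Tax: taxable = $4,300.00
  $255.60 + 11.79% × ($4,300.00 − $3,600.00) = $255.60 + 11.79% × $700.00 = $338.13
Health Levy: cap $95,600.00 − YTD $94,650.00 = $950.00 subject; 5.3% × $950.00 = $50.35
Pension Levy: 6.8% × $4,300.00 = $292.40
Total: $338.13 + $50.35 + $292.40 = $680.88

$680.88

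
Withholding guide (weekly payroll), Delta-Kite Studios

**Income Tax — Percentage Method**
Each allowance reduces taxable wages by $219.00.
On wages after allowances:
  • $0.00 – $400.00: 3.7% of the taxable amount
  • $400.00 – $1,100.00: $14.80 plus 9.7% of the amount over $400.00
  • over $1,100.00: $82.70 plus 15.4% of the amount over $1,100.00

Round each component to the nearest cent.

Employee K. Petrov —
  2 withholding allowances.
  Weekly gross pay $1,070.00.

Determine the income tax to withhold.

$37.30

Income Tax: taxable = $1,070.00 − 2×$219.00 = $632.00
  $14.80 + 9.7% × ($632.00 − $400.00) = $14.80 + 9.7% × $232.00 = $37.30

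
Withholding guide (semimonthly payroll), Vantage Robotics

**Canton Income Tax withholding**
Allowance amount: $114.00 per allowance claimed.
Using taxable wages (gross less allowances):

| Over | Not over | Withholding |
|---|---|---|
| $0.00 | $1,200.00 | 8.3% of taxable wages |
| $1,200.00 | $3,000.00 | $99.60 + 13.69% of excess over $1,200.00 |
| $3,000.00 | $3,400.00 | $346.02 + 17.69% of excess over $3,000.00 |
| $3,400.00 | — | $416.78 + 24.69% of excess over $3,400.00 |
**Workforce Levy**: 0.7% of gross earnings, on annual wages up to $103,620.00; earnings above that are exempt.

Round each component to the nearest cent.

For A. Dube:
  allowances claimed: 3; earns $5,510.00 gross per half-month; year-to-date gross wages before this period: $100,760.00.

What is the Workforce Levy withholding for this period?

$20.02

Workforce Levy: cap $103,620.00 − YTD $100,760.00 = $2,860.00 subject; 0.7% × $2,860.00 = $20.02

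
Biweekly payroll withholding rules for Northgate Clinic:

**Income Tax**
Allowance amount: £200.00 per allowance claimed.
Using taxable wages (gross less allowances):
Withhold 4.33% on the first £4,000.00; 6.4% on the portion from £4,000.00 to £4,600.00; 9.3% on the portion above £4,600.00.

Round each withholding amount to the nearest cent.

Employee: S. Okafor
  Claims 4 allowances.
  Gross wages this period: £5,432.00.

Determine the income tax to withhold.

£214.58

Income Tax: taxable = £5,432.00 − 4×£200.00 = £4,632.00
  £211.60 + 9.3% × (£4,632.00 − £4,600.00) = £211.60 + 9.3% × £32.00 = £214.58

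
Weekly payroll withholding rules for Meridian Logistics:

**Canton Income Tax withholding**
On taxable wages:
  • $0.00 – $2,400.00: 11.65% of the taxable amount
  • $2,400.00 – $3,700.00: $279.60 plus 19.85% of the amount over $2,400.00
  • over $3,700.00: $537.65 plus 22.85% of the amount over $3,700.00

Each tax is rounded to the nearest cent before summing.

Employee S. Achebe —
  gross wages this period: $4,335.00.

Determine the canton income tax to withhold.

Canton Income Tax: taxable = $4,335.00
  $537.65 + 22.85% × ($4,335.00 − $3,700.00) = $537.65 + 22.85% × $635.00 = $682.75

$682.75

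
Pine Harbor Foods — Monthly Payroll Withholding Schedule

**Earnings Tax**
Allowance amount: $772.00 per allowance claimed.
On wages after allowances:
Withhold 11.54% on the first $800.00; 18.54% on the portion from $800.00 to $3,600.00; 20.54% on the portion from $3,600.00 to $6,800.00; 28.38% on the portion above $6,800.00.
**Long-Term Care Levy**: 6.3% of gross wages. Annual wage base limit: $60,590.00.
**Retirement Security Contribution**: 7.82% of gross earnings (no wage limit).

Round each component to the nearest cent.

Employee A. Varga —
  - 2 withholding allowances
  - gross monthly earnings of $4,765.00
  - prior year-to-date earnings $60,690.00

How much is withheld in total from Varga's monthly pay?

Earnings Tax: taxable = $4,765.00 − 2×$772.00 = $3,221.00
  $92.32 + 18.54% × ($3,221.00 − $800.00) = $92.32 + 18.54% × $2,421.00 = $541.17
Long-Term Care Levy: YTD $60,690.00 ≥ cap $60,590.00 → $0.00
Retirement Security Contribution: 7.82% × $4,765.00 = $372.62
Total: $541.17 + $0.00 + $372.62 = $913.79

$913.79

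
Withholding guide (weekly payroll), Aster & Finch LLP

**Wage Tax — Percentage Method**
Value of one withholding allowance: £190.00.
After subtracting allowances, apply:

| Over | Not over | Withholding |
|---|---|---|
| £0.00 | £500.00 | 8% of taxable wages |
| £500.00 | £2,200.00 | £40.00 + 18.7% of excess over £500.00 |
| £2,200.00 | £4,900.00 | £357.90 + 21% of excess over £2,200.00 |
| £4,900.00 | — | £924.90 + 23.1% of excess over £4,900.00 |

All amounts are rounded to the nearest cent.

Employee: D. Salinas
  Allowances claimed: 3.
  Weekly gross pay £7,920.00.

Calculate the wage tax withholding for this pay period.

£1,490.85

Wage Tax: taxable = £7,920.00 − 3×£190.00 = £7,350.00
  £924.90 + 23.1% × (£7,350.00 − £4,900.00) = £924.90 + 23.1% × £2,450.00 = £1,490.85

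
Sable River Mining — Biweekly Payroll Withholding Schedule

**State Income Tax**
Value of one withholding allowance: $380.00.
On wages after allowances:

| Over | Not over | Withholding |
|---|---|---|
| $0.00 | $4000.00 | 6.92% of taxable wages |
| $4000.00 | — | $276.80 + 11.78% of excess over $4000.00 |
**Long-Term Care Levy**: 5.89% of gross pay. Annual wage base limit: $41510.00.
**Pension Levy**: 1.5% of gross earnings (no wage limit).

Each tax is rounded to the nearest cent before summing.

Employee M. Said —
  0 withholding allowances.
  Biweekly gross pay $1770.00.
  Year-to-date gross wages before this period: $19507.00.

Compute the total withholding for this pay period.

State Income Tax: taxable = $1770.00
  6.92% × $1770.00 = $122.48
Long-Term Care Levy: 5.89% × $1770.00 = $104.25
Pension Levy: 1.5% × $1770.00 = $26.55
Total: $122.48 + $104.25 + $26.55 = $253.28

$253.28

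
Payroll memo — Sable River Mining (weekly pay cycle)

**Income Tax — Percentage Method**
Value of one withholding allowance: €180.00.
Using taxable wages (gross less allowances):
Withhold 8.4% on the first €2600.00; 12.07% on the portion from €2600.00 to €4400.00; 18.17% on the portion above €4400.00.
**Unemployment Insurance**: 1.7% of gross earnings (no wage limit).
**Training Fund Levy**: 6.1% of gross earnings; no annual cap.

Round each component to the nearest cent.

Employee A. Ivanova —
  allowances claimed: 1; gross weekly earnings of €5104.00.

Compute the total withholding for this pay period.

€928.98

Income Tax: taxable = €5104.00 − 1×€180.00 = €4924.00
  €435.66 + 18.17% × (€4924.00 − €4400.00) = €435.66 + 18.17% × €524.00 = €530.87
Unemployment Insurance: 1.7% × €5104.00 = €86.77
Training Fund Levy: 6.1% × €5104.00 = €311.34
Total: €530.87 + €86.77 + €311.34 = €928.98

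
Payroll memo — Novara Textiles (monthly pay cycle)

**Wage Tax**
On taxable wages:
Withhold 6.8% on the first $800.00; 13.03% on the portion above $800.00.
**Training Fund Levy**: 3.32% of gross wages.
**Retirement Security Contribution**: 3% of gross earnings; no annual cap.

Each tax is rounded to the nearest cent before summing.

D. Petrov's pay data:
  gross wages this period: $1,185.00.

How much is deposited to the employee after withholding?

$1,005.54

Wage Tax: taxable = $1,185.00
  $54.40 + 13.03% × ($1,185.00 − $800.00) = $54.40 + 13.03% × $385.00 = $104.57
Training Fund Levy: 3.32% × $1,185.00 = $39.34
Retirement Security Contribution: 3% × $1,185.00 = $35.55
Total withheld: $104.57 + $39.34 + $35.55 = $179.46
Net pay: $1,185.00 − $179.46 = $1,005.54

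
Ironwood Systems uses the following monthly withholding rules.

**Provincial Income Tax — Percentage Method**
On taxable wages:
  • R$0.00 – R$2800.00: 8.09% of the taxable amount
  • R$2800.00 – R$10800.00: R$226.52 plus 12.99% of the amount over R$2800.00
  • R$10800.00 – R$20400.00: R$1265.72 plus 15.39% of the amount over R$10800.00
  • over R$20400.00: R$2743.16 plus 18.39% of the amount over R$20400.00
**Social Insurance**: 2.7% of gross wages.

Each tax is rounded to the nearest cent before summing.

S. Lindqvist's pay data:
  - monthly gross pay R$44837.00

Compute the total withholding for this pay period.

R$8447.72

Provincial Income Tax: taxable = R$44837.00
  R$2743.16 + 18.39% × (R$44837.00 − R$20400.00) = R$2743.16 + 18.39% × R$24437.00 = R$7237.12
Social Insurance: 2.7% × R$44837.00 = R$1210.60
Total: R$7237.12 + R$1210.60 = R$8447.72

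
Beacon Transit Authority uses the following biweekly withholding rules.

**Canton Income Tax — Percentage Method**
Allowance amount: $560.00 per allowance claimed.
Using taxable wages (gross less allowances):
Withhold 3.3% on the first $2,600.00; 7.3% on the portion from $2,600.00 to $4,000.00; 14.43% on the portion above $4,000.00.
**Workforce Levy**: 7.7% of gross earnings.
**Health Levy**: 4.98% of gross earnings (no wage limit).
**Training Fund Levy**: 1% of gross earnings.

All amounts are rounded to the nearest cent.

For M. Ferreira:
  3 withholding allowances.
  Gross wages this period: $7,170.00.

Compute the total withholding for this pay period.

$1,383.87

Canton Income Tax: taxable = $7,170.00 − 3×$560.00 = $5,490.00
  $188.00 + 14.43% × ($5,490.00 − $4,000.00) = $188.00 + 14.43% × $1,490.00 = $403.01
Workforce Levy: 7.7% × $7,170.00 = $552.09
Health Levy: 4.98% × $7,170.00 = $357.07
Training Fund Levy: 1% × $7,170.00 = $71.70
Total: $403.01 + $552.09 + $357.07 + $71.70 = $1,383.87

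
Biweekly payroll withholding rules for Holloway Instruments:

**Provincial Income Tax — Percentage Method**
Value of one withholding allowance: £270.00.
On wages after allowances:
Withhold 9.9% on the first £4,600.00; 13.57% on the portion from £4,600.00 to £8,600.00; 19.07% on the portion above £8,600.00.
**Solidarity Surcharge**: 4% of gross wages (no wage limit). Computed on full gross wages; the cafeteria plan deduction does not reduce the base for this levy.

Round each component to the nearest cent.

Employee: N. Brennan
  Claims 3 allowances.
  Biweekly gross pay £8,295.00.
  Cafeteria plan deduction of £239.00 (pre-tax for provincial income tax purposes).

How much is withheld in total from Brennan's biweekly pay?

Provincial Income Tax: taxable = £8,295.00 − £239.00 − 3×£270.00 = £7,246.00
  £455.40 + 13.57% × (£7,246.00 − £4,600.00) = £455.40 + 13.57% × £2,646.00 = £814.46
Solidarity Surcharge: 4% × £8,295.00 = £331.80
Total: £814.46 + £331.80 = £1,146.26

£1,146.26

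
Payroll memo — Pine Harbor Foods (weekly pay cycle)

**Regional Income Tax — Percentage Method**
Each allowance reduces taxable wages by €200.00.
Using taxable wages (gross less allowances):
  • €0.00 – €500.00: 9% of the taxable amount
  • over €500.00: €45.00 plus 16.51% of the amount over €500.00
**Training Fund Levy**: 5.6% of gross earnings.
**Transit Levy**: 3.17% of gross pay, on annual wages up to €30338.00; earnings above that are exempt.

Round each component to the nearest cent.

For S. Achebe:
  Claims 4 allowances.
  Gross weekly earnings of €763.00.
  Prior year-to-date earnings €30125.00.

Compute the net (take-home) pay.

€713.52

Regional Income Tax: taxable = €763.00 − 4×€200.00 = €-37.00
  Taxable ≤ 0 → €0.00
Training Fund Levy: 5.6% × €763.00 = €42.73
Transit Levy: cap €30338.00 − YTD €30125.00 = €213.00 subject; 3.17% × €213.00 = €6.75
Total withheld: €0.00 + €42.73 + €6.75 = €49.48
Net pay: €763.00 − €49.48 = €713.52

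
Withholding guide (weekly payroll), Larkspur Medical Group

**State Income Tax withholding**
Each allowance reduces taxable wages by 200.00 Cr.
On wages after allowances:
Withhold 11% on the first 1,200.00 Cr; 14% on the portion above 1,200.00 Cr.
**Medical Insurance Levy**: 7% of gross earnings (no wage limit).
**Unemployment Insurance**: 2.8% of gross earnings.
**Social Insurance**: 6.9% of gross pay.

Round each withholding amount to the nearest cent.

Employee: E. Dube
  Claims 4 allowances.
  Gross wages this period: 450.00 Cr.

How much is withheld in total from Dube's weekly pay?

State Income Tax: taxable = 450.00 Cr − 4×200.00 Cr = -350.00 Cr
  Taxable ≤ 0 → 0.00 Cr
Medical Insurance Levy: 7% × 450.00 Cr = 31.50 Cr
Unemployment Insurance: 2.8% × 450.00 Cr = 12.60 Cr
Social Insurance: 6.9% × 450.00 Cr = 31.05 Cr
Total: 0.00 Cr + 31.50 Cr + 12.60 Cr + 31.05 Cr = 75.15 Cr

75.15 Cr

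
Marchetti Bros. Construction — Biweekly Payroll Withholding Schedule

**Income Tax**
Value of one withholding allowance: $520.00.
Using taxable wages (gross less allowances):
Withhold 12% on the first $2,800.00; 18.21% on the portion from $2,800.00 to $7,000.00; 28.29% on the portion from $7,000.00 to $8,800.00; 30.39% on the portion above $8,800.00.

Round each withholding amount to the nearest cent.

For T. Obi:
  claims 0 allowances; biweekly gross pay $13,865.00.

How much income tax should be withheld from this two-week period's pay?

$3,149.29

Income Tax: taxable = $13,865.00
  $1,610.04 + 30.39% × ($13,865.00 − $8,800.00) = $1,610.04 + 30.39% × $5,065.00 = $3,149.29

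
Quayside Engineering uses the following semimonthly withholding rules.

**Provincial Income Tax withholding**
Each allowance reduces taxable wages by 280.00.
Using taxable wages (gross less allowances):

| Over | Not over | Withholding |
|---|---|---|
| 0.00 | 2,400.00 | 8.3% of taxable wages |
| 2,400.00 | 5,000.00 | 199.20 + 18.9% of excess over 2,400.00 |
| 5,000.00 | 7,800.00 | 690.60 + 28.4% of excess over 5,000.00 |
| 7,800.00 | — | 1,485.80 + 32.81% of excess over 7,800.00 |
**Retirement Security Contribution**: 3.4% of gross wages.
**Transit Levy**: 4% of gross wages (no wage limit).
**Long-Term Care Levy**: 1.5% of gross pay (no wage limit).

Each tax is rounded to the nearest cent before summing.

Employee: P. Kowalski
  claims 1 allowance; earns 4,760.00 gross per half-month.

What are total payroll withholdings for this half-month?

Provincial Income Tax: taxable = 4,760.00 − 1×280.00 = 4,480.00
  199.20 + 18.9% × (4,480.00 − 2,400.00) = 199.20 + 18.9% × 2,080.00 = 592.32
Retirement Security Contribution: 3.4% × 4,760.00 = 161.84
Transit Levy: 4% × 4,760.00 = 190.40
Long-Term Care Levy: 1.5% × 4,760.00 = 71.40
Total: 592.32 + 161.84 + 190.40 + 71.40 = 1,015.96

1,015.96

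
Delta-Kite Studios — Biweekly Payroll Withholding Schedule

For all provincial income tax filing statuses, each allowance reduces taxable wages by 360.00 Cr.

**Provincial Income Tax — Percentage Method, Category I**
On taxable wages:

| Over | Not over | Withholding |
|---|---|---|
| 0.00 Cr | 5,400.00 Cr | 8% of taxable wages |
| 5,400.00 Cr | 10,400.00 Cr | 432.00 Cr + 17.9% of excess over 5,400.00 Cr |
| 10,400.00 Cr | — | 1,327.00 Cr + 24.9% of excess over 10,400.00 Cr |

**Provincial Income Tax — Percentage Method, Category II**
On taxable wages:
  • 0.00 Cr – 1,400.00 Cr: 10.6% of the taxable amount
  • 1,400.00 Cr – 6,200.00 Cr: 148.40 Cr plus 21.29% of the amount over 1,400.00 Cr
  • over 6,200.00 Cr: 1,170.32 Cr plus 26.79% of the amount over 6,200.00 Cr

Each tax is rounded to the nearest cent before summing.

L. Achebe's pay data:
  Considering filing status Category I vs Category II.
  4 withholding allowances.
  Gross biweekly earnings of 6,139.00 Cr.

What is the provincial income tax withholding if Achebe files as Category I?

375.92 Cr

Provincial Income Tax (Category I): taxable = 6,139.00 Cr − 4×360.00 Cr = 4,699.00 Cr
  8% × 4,699.00 Cr = 375.92 Cr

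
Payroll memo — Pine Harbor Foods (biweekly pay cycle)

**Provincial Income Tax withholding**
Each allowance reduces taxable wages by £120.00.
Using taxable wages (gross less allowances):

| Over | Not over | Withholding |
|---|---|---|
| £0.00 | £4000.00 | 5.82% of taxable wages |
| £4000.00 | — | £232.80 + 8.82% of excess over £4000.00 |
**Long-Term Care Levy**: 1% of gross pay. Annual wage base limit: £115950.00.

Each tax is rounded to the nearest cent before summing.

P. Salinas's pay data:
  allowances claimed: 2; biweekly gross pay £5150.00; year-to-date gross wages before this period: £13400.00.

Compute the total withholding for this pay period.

Provincial Income Tax: taxable = £5150.00 − 2×£120.00 = £4910.00
  £232.80 + 8.82% × (£4910.00 − £4000.00) = £232.80 + 8.82% × £910.00 = £313.06
Long-Term Care Levy: 1% × £5150.00 = £51.50
Total: £313.06 + £51.50 = £364.56

£364.56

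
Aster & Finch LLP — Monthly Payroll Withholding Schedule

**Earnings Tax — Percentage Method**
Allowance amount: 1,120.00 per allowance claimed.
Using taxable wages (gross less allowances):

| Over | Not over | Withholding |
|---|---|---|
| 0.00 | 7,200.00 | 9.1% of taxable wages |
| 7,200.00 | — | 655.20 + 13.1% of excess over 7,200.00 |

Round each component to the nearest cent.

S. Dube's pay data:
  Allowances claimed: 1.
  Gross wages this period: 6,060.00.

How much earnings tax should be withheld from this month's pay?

Earnings Tax: taxable = 6,060.00 − 1×1,120.00 = 4,940.00
  9.1% × 4,940.00 = 449.54

449.54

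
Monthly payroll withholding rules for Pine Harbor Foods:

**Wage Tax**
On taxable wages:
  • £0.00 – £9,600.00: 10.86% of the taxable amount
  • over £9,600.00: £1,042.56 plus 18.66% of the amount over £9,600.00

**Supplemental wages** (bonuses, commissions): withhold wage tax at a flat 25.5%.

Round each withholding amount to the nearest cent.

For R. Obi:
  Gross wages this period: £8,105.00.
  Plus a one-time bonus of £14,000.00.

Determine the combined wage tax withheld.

Wage Tax: taxable = £8,105.00
  10.86% × £8,105.00 = £880.20
Supplemental (25.5% flat on bonus): 25.5% × £14,000.00 = £3,570.00
Total wage tax: £880.20 + £3,570.00 = £4,450.20

£4,450.20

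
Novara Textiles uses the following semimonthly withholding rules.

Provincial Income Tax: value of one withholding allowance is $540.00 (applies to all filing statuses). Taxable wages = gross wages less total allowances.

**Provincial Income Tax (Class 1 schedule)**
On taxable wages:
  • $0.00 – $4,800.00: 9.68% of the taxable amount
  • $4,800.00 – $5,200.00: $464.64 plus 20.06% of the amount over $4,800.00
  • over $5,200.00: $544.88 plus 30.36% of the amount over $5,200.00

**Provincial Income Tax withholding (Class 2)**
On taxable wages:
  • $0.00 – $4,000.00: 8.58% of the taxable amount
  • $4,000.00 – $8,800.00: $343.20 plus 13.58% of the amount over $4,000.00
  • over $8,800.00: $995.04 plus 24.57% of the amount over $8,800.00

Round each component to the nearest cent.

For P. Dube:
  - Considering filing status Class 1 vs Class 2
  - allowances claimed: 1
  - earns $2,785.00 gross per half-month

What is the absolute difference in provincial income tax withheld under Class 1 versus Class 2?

$24.70

Provincial Income Tax (Class 1): taxable = $2,785.00 − 1×$540.00 = $2,245.00
  9.68% × $2,245.00 = $217.32
Provincial Income Tax (Class 2): taxable = $2,785.00 − 1×$540.00 = $2,245.00
  8.58% × $2,245.00 = $192.62
Difference: |$217.32 − $192.62| = $24.70 (higher under Class 1)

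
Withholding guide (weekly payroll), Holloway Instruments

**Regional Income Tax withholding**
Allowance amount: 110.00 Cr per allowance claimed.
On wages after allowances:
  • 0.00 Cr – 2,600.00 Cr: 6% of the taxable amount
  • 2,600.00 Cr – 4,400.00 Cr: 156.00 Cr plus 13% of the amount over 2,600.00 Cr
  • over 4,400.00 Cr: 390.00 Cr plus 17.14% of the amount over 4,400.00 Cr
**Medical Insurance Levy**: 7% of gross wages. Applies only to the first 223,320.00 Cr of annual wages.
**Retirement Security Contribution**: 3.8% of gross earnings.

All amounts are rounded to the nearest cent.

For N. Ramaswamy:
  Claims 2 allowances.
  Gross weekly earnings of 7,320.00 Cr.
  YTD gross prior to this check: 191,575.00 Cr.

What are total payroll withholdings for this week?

Regional Income Tax: taxable = 7,320.00 Cr − 2×110.00 Cr = 7,100.00 Cr
  390.00 Cr + 17.14% × (7,100.00 Cr − 4,400.00 Cr) = 390.00 Cr + 17.14% × 2,700.00 Cr = 852.78 Cr
Medical Insurance Levy: 7% × 7,320.00 Cr = 512.40 Cr
Retirement Security Contribution: 3.8% × 7,320.00 Cr = 278.16 Cr
Total: 852.78 Cr + 512.40 Cr + 278.16 Cr = 1,643.34 Cr

1,643.34 Cr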